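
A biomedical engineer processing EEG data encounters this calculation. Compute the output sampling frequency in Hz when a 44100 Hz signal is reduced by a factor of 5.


Decimation reduces the sample rate:
fs_out = fs_in / M
       = 44100 / 5
       = 8820.0 Hz

8820.0 Hz


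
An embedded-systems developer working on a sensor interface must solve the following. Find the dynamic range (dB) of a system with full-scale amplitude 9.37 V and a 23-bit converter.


Dynamic range from full-scale to LSB:
V_min = V_max / 2^bits = 9.37 / 2^23
DR = 20 * log10(V_max / V_min)
   = 20 * log10(2^23)
   = 20 * 23 * log10(2)
   = 138.47 dB

138.47 dB


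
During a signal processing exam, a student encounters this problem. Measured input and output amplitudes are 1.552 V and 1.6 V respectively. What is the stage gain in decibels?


Voltage gain in dB:
G = 20 * log10(Vout / Vin)
  = 20 * log10(1.6 / 1.552)
  = 20 * log10(1.030928)
  = 20 * 0.013228
  = 0.26 dB

0.26 dB


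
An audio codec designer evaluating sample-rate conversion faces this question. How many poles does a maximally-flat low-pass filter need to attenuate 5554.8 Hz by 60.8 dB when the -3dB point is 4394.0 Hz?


Butterworth filter order formula:
n = log10(10^(A/10) - 1) / (2 * log10(f_stop/f_pass))
10^(60.8/10) - 1 = 1202263.4346
f_stop/f_pass = 5554.8 / 4394.0 = 1.2642
n = 29.86 -> ceil = 30

30


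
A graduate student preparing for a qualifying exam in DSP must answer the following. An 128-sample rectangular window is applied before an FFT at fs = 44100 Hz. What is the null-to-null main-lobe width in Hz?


Main lobe width for a rectangular window:
Width = 2 * fs / N
      = 2 * 44100 / 128
      = 88200 / 128
      = 689.062 Hz

689.062 Hz


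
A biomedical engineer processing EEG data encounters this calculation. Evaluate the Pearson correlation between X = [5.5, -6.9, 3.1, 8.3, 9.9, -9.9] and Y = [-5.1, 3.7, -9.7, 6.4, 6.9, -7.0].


Pearson correlation coefficient (population):
r = cov(X,Y) / (std(X) * std(Y))
Mean X = 1.6667, Mean Y = -0.8
Cov(X,Y) = 19.18
Std(X) = 7.480122, Std(Y) = 6.677325
r = 0.384

0.384


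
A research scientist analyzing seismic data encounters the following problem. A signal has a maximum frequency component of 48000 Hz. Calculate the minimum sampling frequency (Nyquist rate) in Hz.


The Nyquist rate is twice the maximum frequency component.
fs_min = 2 * fmax
      = 2 * 48000
      = 96000 Hz

96000


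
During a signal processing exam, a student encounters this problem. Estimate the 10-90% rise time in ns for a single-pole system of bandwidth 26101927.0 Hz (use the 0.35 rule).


Rise time from bandwidth relationship:
tr = 0.35 / BW
   = 0.35 / 26101927.0
   = 1.340897168e-08 s
   = 13.409 ns

13.409 ns


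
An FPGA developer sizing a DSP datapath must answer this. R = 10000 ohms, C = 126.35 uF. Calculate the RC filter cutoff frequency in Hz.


Cutoff frequency of a first-order RC filter:
fc = 1 / (2 * pi * R * C)
C = 126.35 uF = 0.00012635 F
fc = 1 / (2 * pi * 10000 * 0.00012635)
   = 1 / 7.9388046356214
   = 0.125964 Hz

0.125964 Hz


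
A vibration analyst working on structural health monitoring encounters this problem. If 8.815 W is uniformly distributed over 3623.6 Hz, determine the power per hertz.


Power spectral density:
PSD = P / BW
    = 8.815 / 3623.6
    = 0.00243266 W/Hz

0.00243266 W/Hz


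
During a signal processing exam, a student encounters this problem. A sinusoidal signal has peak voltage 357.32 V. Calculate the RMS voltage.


RMS voltage for a sinusoidal waveform:
V_rms = V_peak / sqrt(2)
      = 357.32 / 1.414214
      = 252.663 V

252.663 V


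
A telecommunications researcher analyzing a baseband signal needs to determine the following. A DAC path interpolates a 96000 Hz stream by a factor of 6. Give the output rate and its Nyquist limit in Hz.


Step 1 — output sample rate after interpolation by L:
fs_out = L * fs_in = 6 * 96000 = 576000 Hz

Step 2 — Nyquist frequency of the output stream:
f_Nyq = fs_out / 2 = 576000 / 2 = 288000.0 Hz

fs_out = 576000 Hz; f_Nyquist = 288000.0 Hz


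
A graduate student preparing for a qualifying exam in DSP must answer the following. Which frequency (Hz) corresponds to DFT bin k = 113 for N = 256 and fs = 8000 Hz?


Frequency of DFT bin k:
f_k = k * fs / N
    = 113 * 8000 / 256
    = 904000 / 256
    = 3531.25 Hz

3531.25 Hz


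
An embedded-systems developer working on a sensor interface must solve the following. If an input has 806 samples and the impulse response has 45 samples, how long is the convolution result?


Linear convolution output length:
L = N + M - 1
  = 806 + 45 - 1
  = 850 samples

850


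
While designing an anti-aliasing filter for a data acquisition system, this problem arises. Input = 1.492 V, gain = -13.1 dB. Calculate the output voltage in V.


Output voltage from dB gain:
V_out = V_in * 10^(gain_dB / 20)
      = 1.492 * 10^(-13.1 / 20)
      = 1.492 * 0.221309
      = 0.3302 V

0.3302 V


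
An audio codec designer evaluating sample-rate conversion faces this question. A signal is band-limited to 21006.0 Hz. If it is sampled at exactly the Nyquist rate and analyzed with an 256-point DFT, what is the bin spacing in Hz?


Step 1 — Nyquist sampling rate:
fs = 2 * fmax = 2 * 21006.0 = 42012.0 Hz

Step 2 — DFT bin spacing:
df = fs / N = 42012.0 / 256 = 164.1094 Hz

164.1094 Hz


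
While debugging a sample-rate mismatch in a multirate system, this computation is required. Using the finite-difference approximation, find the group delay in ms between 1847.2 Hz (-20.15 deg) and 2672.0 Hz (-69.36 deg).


Group delay from phase difference:
tau = -d(phi)/d(omega)
d(phi) = -49.21 deg = -0.858877 rad
d(omega) = 2*pi*(2672.0 - 1847.2) = 5182.3712 rad/s
tau = -(-0.858877) / 5182.3712
    = 0.1657 ms

0.1657 ms


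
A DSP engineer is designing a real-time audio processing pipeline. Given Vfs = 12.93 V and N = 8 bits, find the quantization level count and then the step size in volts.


Step 1 — number of quantization levels:
L = 2^N = 2^8 = 256

Step 2 — LSB step size:
delta = Vfs / L
      = 12.93 / 256
      = 0.05050781 V

Levels = 256; step size = 0.05050781 V


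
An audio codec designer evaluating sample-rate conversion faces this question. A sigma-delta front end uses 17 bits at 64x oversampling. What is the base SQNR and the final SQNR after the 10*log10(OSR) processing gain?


Step 1 — baseline SQNR at Nyquist:
SQNR_base = 6.02*N + 1.76
          = 6.02*17 + 1.76
          = 104.1 dB

Step 2 — oversampling processing gain:
G = 10*log10(OSR) = 10*log10(64) = 18.06 dB

Step 3 — total:
SQNR_total = 104.1 + 18.06 = 122.16 dB

Base SQNR = 104.1 dB; oversampled SQNR = 122.16 dB


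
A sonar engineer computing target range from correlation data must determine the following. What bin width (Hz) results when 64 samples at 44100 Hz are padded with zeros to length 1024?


Frequency resolution after zero-padding:
N_padded = 64 * 16 = 1024
df = fs / N_padded
   = 44100 / 1024
   = 43.0664 Hz

43.0664 Hz


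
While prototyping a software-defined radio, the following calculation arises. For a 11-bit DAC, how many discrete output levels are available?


Number of quantization levels = 2^N
= 2^11
= 2048

2048


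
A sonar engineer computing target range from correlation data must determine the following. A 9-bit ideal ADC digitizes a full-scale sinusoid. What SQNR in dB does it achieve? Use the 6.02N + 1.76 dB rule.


Theoretical SNR for a full-scale sinusoid:
SNR = 6.02 * N + 1.76
    = 6.02 * 9 + 1.76
    = 54.18 + 1.76
    = 55.94 dB

55.94 dB


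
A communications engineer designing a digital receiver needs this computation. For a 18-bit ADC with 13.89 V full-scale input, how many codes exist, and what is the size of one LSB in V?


Step 1 — number of quantization levels:
L = 2^N = 2^18 = 262144

Step 2 — LSB step size:
delta = Vfs / L
      = 13.89 / 262144
      = 5.299e-05 V

Levels = 262144; step size = 5.299e-05 V


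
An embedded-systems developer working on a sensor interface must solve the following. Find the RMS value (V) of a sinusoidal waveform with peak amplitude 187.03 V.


RMS voltage for a sinusoidal waveform:
V_rms = V_peak / sqrt(2)
      = 187.03 / 1.414214
      = 132.25 V

132.25 V


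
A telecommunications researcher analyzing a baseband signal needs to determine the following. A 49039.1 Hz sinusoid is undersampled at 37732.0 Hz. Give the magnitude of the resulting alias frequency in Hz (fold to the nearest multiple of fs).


Compute the nearest integer multiple of fs to the signal:
n = round(49039.1 / 37732.0) = 1
f_alias = |49039.1 - 1 * 37732.0|
        = |49039.1 - 37732.0|
        = 11307.1 Hz

11307.1


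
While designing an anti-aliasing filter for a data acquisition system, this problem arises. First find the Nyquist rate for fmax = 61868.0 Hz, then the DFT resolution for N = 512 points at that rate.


Step 1 — Nyquist sampling rate:
fs = 2 * fmax = 2 * 61868.0 = 123736.0 Hz

Step 2 — DFT bin spacing:
df = fs / N = 123736.0 / 512 = 241.6719 Hz

241.6719 Hz


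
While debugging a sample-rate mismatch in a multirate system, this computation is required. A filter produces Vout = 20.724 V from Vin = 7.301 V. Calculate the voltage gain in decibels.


Voltage gain in dB:
G = 20 * log10(Vout / Vin)
  = 20 * log10(20.724 / 7.301)
  = 20 * log10(2.838515)
  = 20 * 0.453091
  = 9.06 dB

9.06 dB


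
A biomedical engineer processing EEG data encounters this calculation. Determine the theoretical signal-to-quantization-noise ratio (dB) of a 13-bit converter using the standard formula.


Theoretical SNR for a full-scale sinusoid:
SNR = 6.02 * N + 1.76
    = 6.02 * 13 + 1.76
    = 78.26 + 1.76
    = 80.02 dB

80.02 dB


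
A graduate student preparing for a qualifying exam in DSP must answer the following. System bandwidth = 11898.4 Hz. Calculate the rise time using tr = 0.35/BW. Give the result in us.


Rise time from bandwidth relationship:
tr = 0.35 / BW
   = 0.35 / 11898.4
   = 2.941571976e-05 s
   = 29.4157 us

29.4157 us


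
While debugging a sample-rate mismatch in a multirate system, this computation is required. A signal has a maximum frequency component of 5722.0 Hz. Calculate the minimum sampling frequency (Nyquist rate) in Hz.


The Nyquist rate is twice the maximum frequency component.
fs_min = 2 * fmax
      = 2 * 5722.0
      = 11444.0 Hz

11444.0


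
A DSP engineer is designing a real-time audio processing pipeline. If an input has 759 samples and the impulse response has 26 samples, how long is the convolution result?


Linear convolution output length:
L = N + M - 1
  = 759 + 26 - 1
  = 784 samples

784


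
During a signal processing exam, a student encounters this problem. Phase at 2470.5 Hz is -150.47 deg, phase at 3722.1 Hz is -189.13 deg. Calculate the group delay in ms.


Group delay from phase difference:
tau = -d(phi)/d(omega)
d(phi) = -38.66 deg = -0.674744 rad
d(omega) = 2*pi*(3722.1 - 2470.5) = 7864.0347 rad/s
tau = -(-0.674744) / 7864.0347
    = 0.0858 ms

0.0858 ms


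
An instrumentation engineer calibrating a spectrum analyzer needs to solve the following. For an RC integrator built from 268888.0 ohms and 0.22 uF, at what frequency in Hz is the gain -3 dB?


Cutoff frequency of a first-order RC filter:
fc = 1 / (2 * pi * R * C)
C = 0.22 uF = 2.2e-07 F
fc = 1 / (2 * pi * 268888.0 * 2.2e-07)
   = 1 / 0.37168408879292
   = 2.690457 Hz

2.690457 Hz


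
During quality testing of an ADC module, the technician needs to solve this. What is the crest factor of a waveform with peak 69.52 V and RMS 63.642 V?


Crest factor is the ratio of peak to RMS:
CF = V_peak / V_rms
   = 69.52 / 63.642
   = 1.0924

1.0924


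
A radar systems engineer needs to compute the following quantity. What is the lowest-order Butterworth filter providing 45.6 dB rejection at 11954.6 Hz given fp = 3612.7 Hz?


Butterworth filter order formula:
n = log10(10^(A/10) - 1) / (2 * log10(f_stop/f_pass))
10^(45.6/10) - 1 = 36306.8055
f_stop/f_pass = 11954.6 / 3612.7 = 3.309
n = 4.3871 -> ceil = 5

5


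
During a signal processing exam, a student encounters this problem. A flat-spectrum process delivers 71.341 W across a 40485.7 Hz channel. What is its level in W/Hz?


Power spectral density:
PSD = P / BW
    = 71.341 / 40485.7
    = 0.00176213 W/Hz

0.00176213 W/Hz


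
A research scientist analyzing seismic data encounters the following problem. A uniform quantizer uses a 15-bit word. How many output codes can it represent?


Number of quantization levels = 2^N
= 2^15
= 32768

32768


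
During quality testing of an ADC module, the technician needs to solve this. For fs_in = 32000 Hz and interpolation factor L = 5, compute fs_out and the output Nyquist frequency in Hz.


Step 1 — output sample rate after interpolation by L:
fs_out = L * fs_in = 5 * 32000 = 160000 Hz

Step 2 — Nyquist frequency of the output stream:
f_Nyq = fs_out / 2 = 160000 / 2 = 80000.0 Hz

fs_out = 160000 Hz; f_Nyquist = 80000.0 Hz


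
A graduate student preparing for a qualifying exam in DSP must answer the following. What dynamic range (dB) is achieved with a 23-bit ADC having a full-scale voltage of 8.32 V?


Dynamic range from full-scale to LSB:
V_min = V_max / 2^bits = 8.32 / 2^23
DR = 20 * log10(V_max / V_min)
   = 20 * log10(2^23)
   = 20 * 23 * log10(2)
   = 138.47 dB

138.47 dB


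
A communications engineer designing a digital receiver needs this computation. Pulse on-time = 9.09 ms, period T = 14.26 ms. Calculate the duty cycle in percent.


Duty cycle as a percentage:
DC = (t_on / T) * 100
   = (9.09 / 14.26) * 100
   = 0.637447 * 100
   = 63.74 %

63.74 %


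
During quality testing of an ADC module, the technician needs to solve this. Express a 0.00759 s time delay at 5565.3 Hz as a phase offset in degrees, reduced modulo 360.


Phase shift from frequency and time delay:
phi = 360 * f * t_delay
    = 360 * 5565.3 * 0.00759
    = 15206.63 degrees
    mod 360 = 86.63 degrees

86.63 degrees


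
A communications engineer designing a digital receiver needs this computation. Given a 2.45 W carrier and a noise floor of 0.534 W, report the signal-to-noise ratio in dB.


SNR in decibels:
SNR = 10 * log10(Ps / Pn)
    = 10 * log10(2.45 / 0.534)
    = 10 * log10(4.588)
    = 10 * 0.6616
    = 6.62 dB

6.62 dB


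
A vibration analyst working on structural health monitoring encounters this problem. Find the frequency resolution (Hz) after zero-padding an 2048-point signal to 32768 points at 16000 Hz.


Frequency resolution after zero-padding:
N_padded = 2048 * 16 = 32768
df = fs / N_padded
   = 16000 / 32768
   = 0.4883 Hz

0.4883 Hz


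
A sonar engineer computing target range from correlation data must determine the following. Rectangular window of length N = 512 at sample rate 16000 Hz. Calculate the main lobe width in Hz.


Main lobe width for a rectangular window:
Width = 2 * fs / N
      = 2 * 16000 / 512
      = 32000 / 512
      = 62.5 Hz

62.5 Hz


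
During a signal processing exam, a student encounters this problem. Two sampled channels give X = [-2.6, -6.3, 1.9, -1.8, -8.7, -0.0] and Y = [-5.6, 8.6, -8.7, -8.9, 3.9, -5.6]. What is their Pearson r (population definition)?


Pearson correlation coefficient (population):
r = cov(X,Y) / (std(X) * std(Y))
Mean X = -2.9167, Mean Y = -2.7167
Cov(X,Y) = -20.266944
Std(X) = 3.604357, Std(Y) = 6.614483
r = -0.8501

-0.8501


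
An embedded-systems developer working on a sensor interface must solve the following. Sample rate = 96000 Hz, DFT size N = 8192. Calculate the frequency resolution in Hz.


DFT frequency resolution:
df = fs / N
   = 96000 / 8192
   = 11.7188 Hz

11.7188 Hz


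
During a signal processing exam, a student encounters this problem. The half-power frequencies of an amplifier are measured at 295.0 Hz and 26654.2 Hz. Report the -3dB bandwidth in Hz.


Bandwidth is the difference of -3dB frequencies:
BW = f_high - f_low
   = 26654.2 - 295.0
   = 26359.2 Hz

26359.2 Hz


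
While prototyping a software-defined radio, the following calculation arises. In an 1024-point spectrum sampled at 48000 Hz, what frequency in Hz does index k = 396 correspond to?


Frequency of DFT bin k:
f_k = k * fs / N
    = 396 * 48000 / 1024
    = 19008000 / 1024
    = 18562.5 Hz

18562.5 Hz


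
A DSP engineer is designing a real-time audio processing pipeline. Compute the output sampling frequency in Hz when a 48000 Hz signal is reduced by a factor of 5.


Decimation reduces the sample rate:
fs_out = fs_in / M
       = 48000 / 5
       = 9600.0 Hz

9600.0 Hz


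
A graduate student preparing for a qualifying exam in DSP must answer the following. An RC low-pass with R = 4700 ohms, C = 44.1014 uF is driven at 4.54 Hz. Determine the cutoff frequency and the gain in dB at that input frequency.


Step 1 — cutoff frequency:
fc = 1 / (2*pi*R*C)
C = 44.1014 uF = 4.41014e-05 F
fc = 1 / (2*pi*4700*4.41014e-05)
   = 0.767839 Hz

Step 2 — magnitude at f = 4.54 Hz:
|H(f)| = 1 / sqrt(1 + (f/fc)^2)
f/fc = 4.54 / 0.767839 = 5.912698
|H| = 1 / sqrt(1 + 34.959998) = 0.1667593
|H|_dB = 20*log10(0.1667593) = -15.56 dB

fc = 0.767839 Hz; |H(4.54 Hz)| = -15.56 dB


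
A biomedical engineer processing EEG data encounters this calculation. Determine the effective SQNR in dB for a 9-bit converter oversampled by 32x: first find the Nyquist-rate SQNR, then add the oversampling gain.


Step 1 — baseline SQNR at Nyquist:
SQNR_base = 6.02*N + 1.76
          = 6.02*9 + 1.76
          = 55.94 dB

Step 2 — oversampling processing gain:
G = 10*log10(OSR) = 10*log10(32) = 15.05 dB

Step 3 — total:
SQNR_total = 55.94 + 15.05 = 70.99 dB

Base SQNR = 55.94 dB; oversampled SQNR = 70.99 dB


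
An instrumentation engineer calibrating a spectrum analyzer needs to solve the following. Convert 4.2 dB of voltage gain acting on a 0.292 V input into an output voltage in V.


Output voltage from dB gain:
V_out = V_in * 10^(gain_dB / 20)
      = 0.292 * 10^(4.2 / 20)
      = 0.292 * 1.62181
      = 0.4736 V

0.4736 V


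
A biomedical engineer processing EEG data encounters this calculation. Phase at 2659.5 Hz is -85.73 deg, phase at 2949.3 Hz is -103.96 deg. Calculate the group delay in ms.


Group delay from phase difference:
tau = -d(phi)/d(omega)
d(phi) = -18.23 deg = -0.318174 rad
d(omega) = 2*pi*(2949.3 - 2659.5) = 1820.8671 rad/s
tau = -(-0.318174) / 1820.8671
    = 0.1747 ms

0.1747 ms


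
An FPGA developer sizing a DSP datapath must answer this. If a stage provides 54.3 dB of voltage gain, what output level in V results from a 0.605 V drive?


Output voltage from dB gain:
V_out = V_in * 10^(gain_dB / 20)
      = 0.605 * 10^(54.3 / 20)
      = 0.605 * 518.800039
      = 313.874 V

313.874 V


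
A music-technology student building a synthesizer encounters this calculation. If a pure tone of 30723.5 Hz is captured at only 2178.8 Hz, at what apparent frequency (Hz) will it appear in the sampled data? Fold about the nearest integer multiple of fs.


Compute the nearest integer multiple of fs to the signal:
n = round(30723.5 / 2178.8) = 14
f_alias = |30723.5 - 14 * 2178.8|
        = |30723.5 - 30503.2|
        = 220.3 Hz

220.3


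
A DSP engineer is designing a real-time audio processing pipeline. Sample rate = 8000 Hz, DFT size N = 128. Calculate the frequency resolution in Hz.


DFT frequency resolution:
df = fs / N
   = 8000 / 128
   = 62.5 Hz

62.5 Hz


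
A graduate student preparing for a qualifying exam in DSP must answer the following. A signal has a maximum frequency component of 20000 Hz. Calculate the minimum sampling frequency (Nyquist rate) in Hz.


The Nyquist rate is twice the maximum frequency component.
fs_min = 2 * fmax
      = 2 * 20000
      = 40000 Hz

40000


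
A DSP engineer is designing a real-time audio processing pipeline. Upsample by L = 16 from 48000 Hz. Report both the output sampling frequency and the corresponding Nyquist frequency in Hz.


Step 1 — output sample rate after interpolation by L:
fs_out = L * fs_in = 16 * 48000 = 768000 Hz

Step 2 — Nyquist frequency of the output stream:
f_Nyq = fs_out / 2 = 768000 / 2 = 384000.0 Hz

fs_out = 768000 Hz; f_Nyquist = 384000.0 Hz


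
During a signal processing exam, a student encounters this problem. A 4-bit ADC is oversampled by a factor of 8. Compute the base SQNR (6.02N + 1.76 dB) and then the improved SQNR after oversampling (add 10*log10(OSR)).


Step 1 — baseline SQNR at Nyquist:
SQNR_base = 6.02*N + 1.76
          = 6.02*4 + 1.76
          = 25.84 dB

Step 2 — oversampling processing gain:
G = 10*log10(OSR) = 10*log10(8) = 9.03 dB

Step 3 — total:
SQNR_total = 25.84 + 9.03 = 34.87 dB

Base SQNR = 25.84 dB; oversampled SQNR = 34.87 dB


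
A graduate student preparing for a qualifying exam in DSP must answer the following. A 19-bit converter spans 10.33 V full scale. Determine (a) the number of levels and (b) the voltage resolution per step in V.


Step 1 — number of quantization levels:
L = 2^N = 2^19 = 524288

Step 2 — LSB step size:
delta = Vfs / L
      = 10.33 / 524288
      = 1.97e-05 V

Levels = 524288; step size = 1.97e-05 V


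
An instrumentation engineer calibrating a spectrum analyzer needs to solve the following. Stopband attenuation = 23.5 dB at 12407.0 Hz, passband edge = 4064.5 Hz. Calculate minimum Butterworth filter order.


Butterworth filter order formula:
n = log10(10^(A/10) - 1) / (2 * log10(f_stop/f_pass))
10^(23.5/10) - 1 = 222.8721
f_stop/f_pass = 12407.0 / 4064.5 = 3.0525
n = 2.4224 -> ceil = 3

3


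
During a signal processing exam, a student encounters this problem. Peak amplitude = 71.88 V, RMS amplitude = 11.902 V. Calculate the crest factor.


Crest factor is the ratio of peak to RMS:
CF = V_peak / V_rms
   = 71.88 / 11.902
   = 6.0393

6.0393


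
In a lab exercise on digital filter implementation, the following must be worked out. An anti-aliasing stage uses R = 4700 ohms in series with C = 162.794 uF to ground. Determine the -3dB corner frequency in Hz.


Cutoff frequency of a first-order RC filter:
fc = 1 / (2 * pi * R * C)
C = 162.794 uF = 0.000162794 F
fc = 1 / (2 * pi * 4700 * 0.000162794)
   = 1 / 4.8074648838159
   = 0.20801 Hz

0.20801 Hz


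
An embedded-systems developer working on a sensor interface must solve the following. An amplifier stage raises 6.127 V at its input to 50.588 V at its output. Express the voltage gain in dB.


Voltage gain in dB:
G = 20 * log10(Vout / Vin)
  = 20 * log10(50.588 / 6.127)
  = 20 * log10(8.256569)
  = 20 * 0.9168
  = 18.34 dB

18.34 dB


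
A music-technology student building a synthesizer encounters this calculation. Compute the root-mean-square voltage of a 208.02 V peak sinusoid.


RMS voltage for a sinusoidal waveform:
V_rms = V_peak / sqrt(2)
      = 208.02 / 1.414214
      = 147.092 V

147.092 V


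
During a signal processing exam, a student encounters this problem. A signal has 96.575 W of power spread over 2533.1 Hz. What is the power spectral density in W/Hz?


Power spectral density:
PSD = P / BW
    = 96.575 / 2533.1
    = 0.03812522 W/Hz

0.03812522 W/Hz


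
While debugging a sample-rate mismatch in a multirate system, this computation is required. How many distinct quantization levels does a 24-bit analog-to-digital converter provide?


Number of quantization levels = 2^N
= 2^24
= 16777216

16777216


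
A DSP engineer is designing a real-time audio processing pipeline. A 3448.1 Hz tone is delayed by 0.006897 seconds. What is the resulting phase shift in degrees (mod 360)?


Phase shift from frequency and time delay:
phi = 360 * f * t_delay
    = 360 * 3448.1 * 0.006897
    = 8561.36 degrees
    mod 360 = 281.36 degrees

281.36 degrees


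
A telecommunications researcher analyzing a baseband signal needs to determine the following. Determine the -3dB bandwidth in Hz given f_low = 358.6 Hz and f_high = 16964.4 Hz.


Bandwidth is the difference of -3dB frequencies:
BW = f_high - f_low
   = 16964.4 - 358.6
   = 16605.8 Hz

16605.8 Hz


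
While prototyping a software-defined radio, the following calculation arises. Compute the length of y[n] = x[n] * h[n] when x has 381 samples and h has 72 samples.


Linear convolution output length:
L = N + M - 1
  = 381 + 72 - 1
  = 452 samples

452


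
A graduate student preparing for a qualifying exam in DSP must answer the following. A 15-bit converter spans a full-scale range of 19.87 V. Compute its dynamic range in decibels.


Dynamic range from full-scale to LSB:
V_min = V_max / 2^bits = 19.87 / 2^15
DR = 20 * log10(V_max / V_min)
   = 20 * log10(2^15)
   = 20 * 15 * log10(2)
   = 90.31 dB

90.31 dB


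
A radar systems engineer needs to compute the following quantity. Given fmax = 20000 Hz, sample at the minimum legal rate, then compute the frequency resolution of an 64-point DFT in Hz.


Step 1 — Nyquist sampling rate:
fs = 2 * fmax = 2 * 20000 = 40000 Hz

Step 2 — DFT bin spacing:
df = fs / N = 40000 / 64 = 625.0 Hz

625.0 Hz


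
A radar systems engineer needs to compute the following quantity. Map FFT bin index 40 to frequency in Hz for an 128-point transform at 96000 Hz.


Frequency of DFT bin k:
f_k = k * fs / N
    = 40 * 96000 / 128
    = 3840000 / 128
    = 30000.0 Hz

30000.0 Hz


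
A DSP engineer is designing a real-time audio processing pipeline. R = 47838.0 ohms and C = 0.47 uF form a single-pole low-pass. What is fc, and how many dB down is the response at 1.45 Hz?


Step 1 — cutoff frequency:
fc = 1 / (2*pi*R*C)
C = 0.47 uF = 4.7e-07 F
fc = 1 / (2*pi*47838.0*4.7e-07)
   = 7.07863 Hz

Step 2 — magnitude at f = 1.45 Hz:
|H(f)| = 1 / sqrt(1 + (f/fc)^2)
f/fc = 1.45 / 7.07863 = 0.204842
|H| = 1 / sqrt(1 + 0.04196) = 0.979658
|H|_dB = 20*log10(0.979658) = -0.18 dB

fc = 7.07863 Hz; |H(1.45 Hz)| = -0.18 dB


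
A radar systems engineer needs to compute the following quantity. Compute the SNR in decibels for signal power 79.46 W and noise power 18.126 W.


SNR in decibels:
SNR = 10 * log10(Ps / Pn)
    = 10 * log10(79.46 / 18.126)
    = 10 * log10(4.3838)
    = 10 * 0.6418
    = 6.42 dB

6.42 dB


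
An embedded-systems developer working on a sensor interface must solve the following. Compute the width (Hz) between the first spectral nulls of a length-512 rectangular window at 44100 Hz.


Main lobe width for a rectangular window:
Width = 2 * fs / N
      = 2 * 44100 / 512
      = 88200 / 512
      = 172.266 Hz

172.266 Hz


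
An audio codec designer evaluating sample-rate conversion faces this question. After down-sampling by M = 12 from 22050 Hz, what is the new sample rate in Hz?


Decimation reduces the sample rate:
fs_out = fs_in / M
       = 22050 / 12
       = 1837.5 Hz

1837.5 Hz


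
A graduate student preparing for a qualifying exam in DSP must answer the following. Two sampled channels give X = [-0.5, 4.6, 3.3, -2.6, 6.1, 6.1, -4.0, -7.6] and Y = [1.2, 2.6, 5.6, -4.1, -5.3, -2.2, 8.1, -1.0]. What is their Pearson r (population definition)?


Pearson correlation coefficient (population):
r = cov(X,Y) / (std(X) * std(Y))
Mean X = 0.675, Mean Y = 0.6125
Cov(X,Y) = -4.169687
Std(X) = 4.790551, Std(Y) = 4.37191
r = -0.1991

-0.1991


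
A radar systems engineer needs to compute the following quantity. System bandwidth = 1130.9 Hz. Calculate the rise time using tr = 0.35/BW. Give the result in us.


Rise time from bandwidth relationship:
tr = 0.35 / BW
   = 0.35 / 1130.9
   = 0.0003094880184 s
   = 309.488 us

309.488 us


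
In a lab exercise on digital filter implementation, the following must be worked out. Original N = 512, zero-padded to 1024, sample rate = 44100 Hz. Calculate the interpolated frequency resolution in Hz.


Frequency resolution after zero-padding:
N_padded = 512 * 2 = 1024
df = fs / N_padded
   = 44100 / 1024
   = 43.0664 Hz

43.0664 Hz


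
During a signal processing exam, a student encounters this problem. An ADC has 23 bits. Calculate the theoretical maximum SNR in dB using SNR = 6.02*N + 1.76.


Theoretical SNR for a full-scale sinusoid:
SNR = 6.02 * N + 1.76
    = 6.02 * 23 + 1.76
    = 138.46 + 1.76
    = 140.22 dB

140.22 dB


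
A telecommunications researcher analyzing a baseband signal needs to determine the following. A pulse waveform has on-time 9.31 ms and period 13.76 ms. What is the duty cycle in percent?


Duty cycle as a percentage:
DC = (t_on / T) * 100
   = (9.31 / 13.76) * 100
   = 0.676599 * 100
   = 67.66 %

67.66 %


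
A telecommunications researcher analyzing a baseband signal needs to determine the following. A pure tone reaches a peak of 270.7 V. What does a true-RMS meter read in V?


RMS voltage for a sinusoidal waveform:
V_rms = V_peak / sqrt(2)
      = 270.7 / 1.414214
      = 191.414 V

191.414 V


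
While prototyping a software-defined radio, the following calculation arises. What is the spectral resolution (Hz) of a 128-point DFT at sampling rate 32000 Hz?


DFT frequency resolution:
df = fs / N
   = 32000 / 128
   = 250.0 Hz

250.0 Hz


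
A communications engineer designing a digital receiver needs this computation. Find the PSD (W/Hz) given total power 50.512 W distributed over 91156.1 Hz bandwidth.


Power spectral density:
PSD = P / BW
    = 50.512 / 91156.1
    = 0.00055413 W/Hz

0.00055413 W/Hz


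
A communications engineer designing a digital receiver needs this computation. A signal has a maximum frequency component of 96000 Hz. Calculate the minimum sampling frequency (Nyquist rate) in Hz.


The Nyquist rate is twice the maximum frequency component.
fs_min = 2 * fmax
      = 2 * 96000
      = 192000 Hz

192000


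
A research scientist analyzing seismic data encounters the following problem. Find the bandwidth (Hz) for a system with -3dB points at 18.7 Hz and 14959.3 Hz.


Bandwidth is the difference of -3dB frequencies:
BW = f_high - f_low
   = 14959.3 - 18.7
   = 14940.6 Hz

14940.6 Hz


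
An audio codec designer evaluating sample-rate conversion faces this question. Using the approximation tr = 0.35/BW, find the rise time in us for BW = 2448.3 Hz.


Rise time from bandwidth relationship:
tr = 0.35 / BW
   = 0.35 / 2448.3
   = 0.0001429563371 s
   = 142.9563 us

142.9563 us


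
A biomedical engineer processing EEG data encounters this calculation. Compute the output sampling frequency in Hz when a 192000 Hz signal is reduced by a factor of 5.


Decimation reduces the sample rate:
fs_out = fs_in / M
       = 192000 / 5
       = 38400.0 Hz

38400.0 Hz


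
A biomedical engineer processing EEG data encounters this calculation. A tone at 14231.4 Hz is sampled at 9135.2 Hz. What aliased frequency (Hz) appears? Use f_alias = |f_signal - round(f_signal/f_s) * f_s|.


Compute the nearest integer multiple of fs to the signal:
n = round(14231.4 / 9135.2) = 2
f_alias = |14231.4 - 2 * 9135.2|
        = |14231.4 - 18270.4|
        = 4039.0 Hz

4039.0


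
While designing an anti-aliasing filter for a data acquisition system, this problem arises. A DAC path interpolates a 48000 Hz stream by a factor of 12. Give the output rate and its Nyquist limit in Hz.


Step 1 — output sample rate after interpolation by L:
fs_out = L * fs_in = 12 * 48000 = 576000 Hz

Step 2 — Nyquist frequency of the output stream:
f_Nyq = fs_out / 2 = 576000 / 2 = 288000.0 Hz

fs_out = 576000 Hz; f_Nyquist = 288000.0 Hz


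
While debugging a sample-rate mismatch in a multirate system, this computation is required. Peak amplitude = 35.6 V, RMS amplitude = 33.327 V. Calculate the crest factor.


Crest factor is the ratio of peak to RMS:
CF = V_peak / V_rms
   = 35.6 / 33.327
   = 1.0682

1.0682


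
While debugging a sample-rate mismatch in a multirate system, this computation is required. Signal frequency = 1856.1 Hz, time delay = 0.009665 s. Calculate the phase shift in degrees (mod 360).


Phase shift from frequency and time delay:
phi = 360 * f * t_delay
    = 360 * 1856.1 * 0.009665
    = 6458.11 degrees
    mod 360 = 338.11 degrees

338.11 degrees


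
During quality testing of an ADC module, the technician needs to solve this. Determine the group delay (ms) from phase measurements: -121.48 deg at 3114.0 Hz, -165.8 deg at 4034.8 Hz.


Group delay from phase difference:
tau = -d(phi)/d(omega)
d(phi) = -44.32 deg = -0.77353 rad
d(omega) = 2*pi*(4034.8 - 3114.0) = 5785.557 rad/s
tau = -(-0.77353) / 5785.557
    = 0.1337 ms

0.1337 ms


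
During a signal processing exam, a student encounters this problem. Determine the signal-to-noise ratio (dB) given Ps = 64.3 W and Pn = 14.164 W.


SNR in decibels:
SNR = 10 * log10(Ps / Pn)
    = 10 * log10(64.3 / 14.164)
    = 10 * log10(4.5397)
    = 10 * 0.657
    = 6.57 dB

6.57 dB


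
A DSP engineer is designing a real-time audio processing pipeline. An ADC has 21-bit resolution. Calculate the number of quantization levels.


Number of quantization levels = 2^N
= 2^21
= 2097152

2097152


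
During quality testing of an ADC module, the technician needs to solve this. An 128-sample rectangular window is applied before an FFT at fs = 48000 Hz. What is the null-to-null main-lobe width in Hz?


Main lobe width for a rectangular window:
Width = 2 * fs / N
      = 2 * 48000 / 128
      = 96000 / 128
      = 750.0 Hz

750.0 Hz


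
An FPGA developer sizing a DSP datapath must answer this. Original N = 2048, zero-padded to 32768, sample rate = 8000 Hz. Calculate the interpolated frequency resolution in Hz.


Frequency resolution after zero-padding:
N_padded = 2048 * 16 = 32768
df = fs / N_padded
   = 8000 / 32768
   = 0.2441 Hz

0.2441 Hz


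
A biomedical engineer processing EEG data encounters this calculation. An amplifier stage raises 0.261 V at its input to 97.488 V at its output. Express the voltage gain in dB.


Voltage gain in dB:
G = 20 * log10(Vout / Vin)
  = 20 * log10(97.488 / 0.261)
  = 20 * log10(373.517241)
  = 20 * 2.572311
  = 51.45 dB

51.45 dB


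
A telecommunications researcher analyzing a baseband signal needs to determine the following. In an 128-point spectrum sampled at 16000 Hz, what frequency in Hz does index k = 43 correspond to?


Frequency of DFT bin k:
f_k = k * fs / N
    = 43 * 16000 / 128
    = 688000 / 128
    = 5375.0 Hz

5375.0 Hz


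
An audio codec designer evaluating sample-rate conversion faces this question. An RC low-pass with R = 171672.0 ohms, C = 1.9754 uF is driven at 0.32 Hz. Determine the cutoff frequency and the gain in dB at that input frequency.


Step 1 — cutoff frequency:
fc = 1 / (2*pi*R*C)
C = 1.9754 uF = 1.9754e-06 F
fc = 1 / (2*pi*171672.0*1.9754e-06)
   = 0.469316 Hz

Step 2 — magnitude at f = 0.32 Hz:
|H(f)| = 1 / sqrt(1 + (f/fc)^2)
f/fc = 0.32 / 0.469316 = 0.681843
|H| = 1 / sqrt(1 + 0.46491) = 0.8262178
|H|_dB = 20*log10(0.8262178) = -1.66 dB

fc = 0.469316 Hz; |H(0.32 Hz)| = -1.66 dB


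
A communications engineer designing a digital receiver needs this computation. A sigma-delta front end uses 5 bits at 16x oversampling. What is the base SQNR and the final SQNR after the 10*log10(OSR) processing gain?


Step 1 — baseline SQNR at Nyquist:
SQNR_base = 6.02*N + 1.76
          = 6.02*5 + 1.76
          = 31.86 dB

Step 2 — oversampling processing gain:
G = 10*log10(OSR) = 10*log10(16) = 12.04 dB

Step 3 — total:
SQNR_total = 31.86 + 12.04 = 43.9 dB

Base SQNR = 31.86 dB; oversampled SQNR = 43.9 dB


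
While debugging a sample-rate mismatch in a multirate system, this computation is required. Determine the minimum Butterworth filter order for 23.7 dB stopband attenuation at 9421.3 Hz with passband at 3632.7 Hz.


Butterworth filter order formula:
n = log10(10^(A/10) - 1) / (2 * log10(f_stop/f_pass))
10^(23.7/10) - 1 = 233.4229
f_stop/f_pass = 9421.3 / 3632.7 = 2.5935
n = 2.8609 -> ceil = 3

3


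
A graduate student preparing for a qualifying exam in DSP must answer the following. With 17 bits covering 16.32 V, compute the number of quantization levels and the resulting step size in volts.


Step 1 — number of quantization levels:
L = 2^N = 2^17 = 131072

Step 2 — LSB step size:
delta = Vfs / L
      = 16.32 / 131072
      = 0.00012451 V

Levels = 131072; step size = 0.00012451 V


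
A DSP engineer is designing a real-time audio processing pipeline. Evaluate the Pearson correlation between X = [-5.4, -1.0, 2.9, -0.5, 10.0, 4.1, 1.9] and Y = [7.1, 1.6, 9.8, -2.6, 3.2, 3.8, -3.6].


Pearson correlation coefficient (population):
r = cov(X,Y) / (std(X) * std(Y))
Mean X = 1.7143, Mean Y = 2.7571
Cov(X,Y) = -0.366531
Std(X) = 4.45082, Std(Y) = 4.475284
r = -0.0184

-0.0184


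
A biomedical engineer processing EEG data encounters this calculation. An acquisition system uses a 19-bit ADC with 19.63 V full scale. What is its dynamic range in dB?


Dynamic range from full-scale to LSB:
V_min = V_max / 2^bits = 19.63 / 2^19
DR = 20 * log10(V_max / V_min)
   = 20 * log10(2^19)
   = 20 * 19 * log10(2)
   = 114.39 dB

114.39 dB


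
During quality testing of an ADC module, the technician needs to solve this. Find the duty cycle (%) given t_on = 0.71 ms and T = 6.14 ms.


Duty cycle as a percentage:
DC = (t_on / T) * 100
   = (0.71 / 6.14) * 100
   = 0.115635 * 100
   = 11.56 %

11.56 %


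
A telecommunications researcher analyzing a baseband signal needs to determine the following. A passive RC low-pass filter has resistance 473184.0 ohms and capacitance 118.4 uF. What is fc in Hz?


Cutoff frequency of a first-order RC filter:
fc = 1 / (2 * pi * R * C)
C = 118.4 uF = 0.0001184 F
fc = 1 / (2 * pi * 473184.0 * 0.0001184)
   = 1 / 352.01536635687
   = 0.002841 Hz

0.002841 Hz


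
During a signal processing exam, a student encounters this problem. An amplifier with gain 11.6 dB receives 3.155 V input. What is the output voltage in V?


Output voltage from dB gain:
V_out = V_in * 10^(gain_dB / 20)
      = 3.155 * 10^(11.6 / 20)
      = 3.155 * 3.801894
      = 11.995 V

11.995 V


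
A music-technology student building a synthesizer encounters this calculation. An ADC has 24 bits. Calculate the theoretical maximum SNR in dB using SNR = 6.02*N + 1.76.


Theoretical SNR for a full-scale sinusoid:
SNR = 6.02 * N + 1.76
    = 6.02 * 24 + 1.76
    = 144.48 + 1.76
    = 146.24 dB

146.24 dB


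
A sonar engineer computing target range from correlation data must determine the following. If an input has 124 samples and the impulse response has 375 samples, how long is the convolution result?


Linear convolution output length:
L = N + M - 1
  = 124 + 375 - 1
  = 498 samples

498


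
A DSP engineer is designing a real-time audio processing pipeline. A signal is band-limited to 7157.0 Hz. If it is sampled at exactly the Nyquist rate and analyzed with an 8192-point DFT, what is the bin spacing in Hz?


Step 1 — Nyquist sampling rate:
fs = 2 * fmax = 2 * 7157.0 = 14314.0 Hz

Step 2 — DFT bin spacing:
df = fs / N = 14314.0 / 8192 = 1.7473 Hz

1.7473 Hz


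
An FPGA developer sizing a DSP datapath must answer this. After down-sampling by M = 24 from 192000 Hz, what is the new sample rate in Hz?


Decimation reduces the sample rate:
fs_out = fs_in / M
       = 192000 / 24
       = 8000.0 Hz

8000.0 Hz


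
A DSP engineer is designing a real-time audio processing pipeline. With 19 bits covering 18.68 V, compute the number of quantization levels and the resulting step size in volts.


Step 1 — number of quantization levels:
L = 2^N = 2^19 = 524288

Step 2 — LSB step size:
delta = Vfs / L
      = 18.68 / 524288
      = 3.563e-05 V

Levels = 524288; step size = 3.563e-05 V


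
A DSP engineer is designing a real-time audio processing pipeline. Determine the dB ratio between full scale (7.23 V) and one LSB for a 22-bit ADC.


Dynamic range from full-scale to LSB:
V_min = V_max / 2^bits = 7.23 / 2^22
DR = 20 * log10(V_max / V_min)
   = 20 * log10(2^22)
   = 20 * 22 * log10(2)
   = 132.45 dB

132.45 dB
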